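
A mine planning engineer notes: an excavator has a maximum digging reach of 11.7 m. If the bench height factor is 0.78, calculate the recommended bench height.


Bench height = reach * factor
= 11.7 * 0.78
= 9.126 m

9.126 m


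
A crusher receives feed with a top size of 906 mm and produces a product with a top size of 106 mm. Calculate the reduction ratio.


8.5472

Reduction ratio = feed size / product size
= 906 / 106
= 8.5472


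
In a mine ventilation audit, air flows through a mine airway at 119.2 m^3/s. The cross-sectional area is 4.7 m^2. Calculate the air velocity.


25.3617 m/s

Velocity = flow rate / cross-sectional area
= 119.2 / 4.7
= 25.3617 m/s


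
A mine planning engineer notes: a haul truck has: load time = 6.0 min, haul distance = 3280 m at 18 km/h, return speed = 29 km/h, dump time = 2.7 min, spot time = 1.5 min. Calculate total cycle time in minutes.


Convert haul speed to m/min: 18 * 1000/60 = 300 m/min
Haul time = 3280 / 300 = 10.93333333 min
Convert return speed to m/min: 29 * 1000/60 = 483.3333333 m/min
Return time = 3280 / 483.3333333 = 6.786206897 min
Total cycle time:
= 6.0 + 10.93333333 + 2.7 + 6.786206897 + 1.5
= 27.9195 min

27.9195 min


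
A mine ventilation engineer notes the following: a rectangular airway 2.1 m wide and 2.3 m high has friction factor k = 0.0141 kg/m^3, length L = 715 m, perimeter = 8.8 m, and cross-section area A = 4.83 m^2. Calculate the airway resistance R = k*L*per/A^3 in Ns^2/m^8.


Compute the numerator:
k * L * per = 0.0141 * 715 * 8.8
= 88.7172
Compute the denominator:
A^3 = 4.83^3 = 112.678587
Resistance:
R = 88.7172 / 112.678587
= 0.7873 Ns^2/m^8

0.7873 Ns^2/m^8


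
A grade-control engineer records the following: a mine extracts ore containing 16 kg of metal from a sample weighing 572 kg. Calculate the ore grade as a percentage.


2.7972%

Ore grade = (metal mass / ore mass) * 100
= (16 / 572) * 100
= 0.02797202797 * 100
= 2.7972%


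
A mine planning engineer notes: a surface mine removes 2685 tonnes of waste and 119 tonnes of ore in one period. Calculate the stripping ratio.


22.563

Stripping ratio = waste tonnage / ore tonnage
= 2685 / 119
= 22.563


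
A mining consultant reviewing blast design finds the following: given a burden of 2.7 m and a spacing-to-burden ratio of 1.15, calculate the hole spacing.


Spacing = burden * ratio
= 2.7 * 1.15
= 3.105 m

3.105 m


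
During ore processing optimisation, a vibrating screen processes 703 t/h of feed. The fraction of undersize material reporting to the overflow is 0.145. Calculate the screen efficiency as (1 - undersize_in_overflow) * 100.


Screen efficiency = (1 - fraction of undersize in overflow) * 100
= (1 - 0.145) * 100
= 0.855 * 100
= 85.5%

85.5%


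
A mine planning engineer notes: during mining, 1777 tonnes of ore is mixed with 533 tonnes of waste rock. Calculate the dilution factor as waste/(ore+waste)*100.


Total material = ore + waste
= 1777 + 533 = 2310 tonnes
Dilution = waste / total * 100
= 533 / 2310 * 100
= 0.2307359307 * 100
= 23.0736%

23.0736%


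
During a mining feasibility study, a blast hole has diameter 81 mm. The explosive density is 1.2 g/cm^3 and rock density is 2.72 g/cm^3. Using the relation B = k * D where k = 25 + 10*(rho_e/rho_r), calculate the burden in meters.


First, compute k:
rho_e / rho_r = 1.2 / 2.72 = 0.4411764706
k = 25 + 10 * 0.4411764706 = 29.41176471
Then, compute burden:
B = k * D / 1000 = 29.41176471 * 81 / 1000
= 2382.352941 / 1000
= 2.3824 m

2.3824 m


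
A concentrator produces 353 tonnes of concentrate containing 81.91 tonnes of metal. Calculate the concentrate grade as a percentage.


Grade = (metal in concentrate / concentrate mass) * 100
= (81.91 / 353) * 100
= 0.2320396601 * 100
= 23.204%

23.204%


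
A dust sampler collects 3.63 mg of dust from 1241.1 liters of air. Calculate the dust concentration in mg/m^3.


2.9248 mg/m^3

Convert liters to m^3: 1 m^3 = 1000 L
Concentration = mass / volume * 1000
= 3.63 / 1241.1 * 1000
= 0.002924824752 * 1000
= 2.9248 mg/m^3


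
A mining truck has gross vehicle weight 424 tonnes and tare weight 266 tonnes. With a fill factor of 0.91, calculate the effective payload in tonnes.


143.78 tonnes

Maximum payload = gross - tare
= 424 - 266 = 158 tonnes
Effective payload = max payload * fill factor
= 158 * 0.91
= 143.78 tonnes


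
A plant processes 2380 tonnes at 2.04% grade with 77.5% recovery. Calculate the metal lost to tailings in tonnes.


10.9242 tonnes

Total metal in feed:
= 2380 * 2.04 / 100 = 48.552 tonnes
Metal recovered:
= 48.552 * 77.5 / 100 = 37.6278 tonnes
Metal lost to tailings:
= 48.552 - 37.6278
= 10.9242 tonnes


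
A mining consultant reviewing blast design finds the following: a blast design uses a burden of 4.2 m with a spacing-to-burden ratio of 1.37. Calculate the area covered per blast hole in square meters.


24.1668 m^2

First, find the spacing:
Spacing = burden * ratio = 4.2 * 1.37
= 5.754 m
Then, calculate the area:
Area = burden * spacing = 4.2 * 5.754
= 24.1668 m^2


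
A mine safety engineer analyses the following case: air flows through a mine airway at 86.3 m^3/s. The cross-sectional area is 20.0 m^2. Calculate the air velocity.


4.315 m/s

Velocity = flow rate / cross-sectional area
= 86.3 / 20.0
= 4.315 m/s


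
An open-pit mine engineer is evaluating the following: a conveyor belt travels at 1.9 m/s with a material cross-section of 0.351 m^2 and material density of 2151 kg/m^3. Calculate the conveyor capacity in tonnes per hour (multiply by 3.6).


5164.2068 t/h

Volumetric flow = speed * area
= 1.9 * 0.351 = 0.6669 m^3/s
Mass flow = volumetric * density
= 0.6669 * 2151 = 1434.5019 kg/s
Convert to t/h: multiply by 3.6
Capacity = 1434.5019 * 3.6
= 5164.2068 t/h


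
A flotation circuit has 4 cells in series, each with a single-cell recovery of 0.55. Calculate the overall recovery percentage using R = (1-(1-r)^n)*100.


Complement of single-cell recovery:
1 - r = 1 - 0.55 = 0.45
Raise to power n:
(1 - r)^4 = 0.45^4 = 0.04100625
Overall recovery:
R = (1 - 0.04100625) * 100
= 95.8994%

95.8994%


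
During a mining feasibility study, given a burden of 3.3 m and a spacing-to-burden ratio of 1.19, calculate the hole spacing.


Spacing = burden * ratio
= 3.3 * 1.19
= 3.927 m

3.927 m


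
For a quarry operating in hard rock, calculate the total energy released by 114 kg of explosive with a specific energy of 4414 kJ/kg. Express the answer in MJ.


503.196 MJ

Energy = mass * specific_energy / 1000
= 114 * 4414 / 1000
= 503196 / 1000
= 503.196 MJ


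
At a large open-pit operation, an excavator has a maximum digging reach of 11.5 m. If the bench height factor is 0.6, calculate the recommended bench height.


Bench height = reach * factor
= 11.5 * 0.6
= 6.9 m

6.9 m


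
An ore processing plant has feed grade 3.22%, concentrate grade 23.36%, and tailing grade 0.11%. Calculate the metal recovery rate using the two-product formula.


97.0408%

Using the two-product formula:
R = 100 * c * (f - t) / (f * (c - t))
Numerator = 100 * 23.36 * (3.22 - 0.11)
= 100 * 23.36 * 3.11
= 7264.96
Denominator = 3.22 * (23.36 - 0.11)
= 3.22 * 23.25
= 74.865
R = 7264.96 / 74.865
= 97.0408%


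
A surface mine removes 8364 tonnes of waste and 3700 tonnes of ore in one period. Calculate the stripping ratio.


2.2605

Stripping ratio = waste tonnage / ore tonnage
= 8364 / 3700
= 2.2605


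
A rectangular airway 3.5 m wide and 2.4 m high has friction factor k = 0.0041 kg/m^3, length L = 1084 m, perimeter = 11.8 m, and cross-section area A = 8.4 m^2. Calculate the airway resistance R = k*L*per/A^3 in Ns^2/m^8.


0.0885 Ns^2/m^8

Compute the numerator:
k * L * per = 0.0041 * 1084 * 11.8
= 52.44392
Compute the denominator:
A^3 = 8.4^3 = 592.704
Resistance:
R = 52.44392 / 592.704
= 0.0885 Ns^2/m^8


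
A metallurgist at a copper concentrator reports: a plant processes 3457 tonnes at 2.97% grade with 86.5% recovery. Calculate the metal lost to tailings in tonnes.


Total metal in feed:
= 3457 * 2.97 / 100 = 102.6729 tonnes
Metal recovered:
= 102.6729 * 86.5 / 100 = 88.8120585 tonnes
Metal lost to tailings:
= 102.6729 - 88.8120585
= 13.8608 tonnes

13.8608 tonnes


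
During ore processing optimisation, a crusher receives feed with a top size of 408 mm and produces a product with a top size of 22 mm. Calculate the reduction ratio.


18.5455

Reduction ratio = feed size / product size
= 408 / 22
= 18.5455


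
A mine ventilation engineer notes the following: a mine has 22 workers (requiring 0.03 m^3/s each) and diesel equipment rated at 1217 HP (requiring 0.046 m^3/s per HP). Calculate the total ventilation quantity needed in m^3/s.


56.642 m^3/s

Airflow for workers:
Q_people = 22 * 0.03 = 0.66 m^3/s
Airflow for diesel equipment:
Q_diesel = 1217 * 0.046 = 55.982 m^3/s
Total ventilation:
Q_total = 0.66 + 55.982
= 56.642 m^3/s


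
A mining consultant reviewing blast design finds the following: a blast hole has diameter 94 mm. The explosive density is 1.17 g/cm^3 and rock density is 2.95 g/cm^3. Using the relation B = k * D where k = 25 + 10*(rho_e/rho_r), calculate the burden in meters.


2.7228 m

First, compute k:
rho_e / rho_r = 1.17 / 2.95 = 0.3966101695
k = 25 + 10 * 0.3966101695 = 28.96610169
Then, compute burden:
B = k * D / 1000 = 28.96610169 * 94 / 1000
= 2722.813559 / 1000
= 2.7228 m


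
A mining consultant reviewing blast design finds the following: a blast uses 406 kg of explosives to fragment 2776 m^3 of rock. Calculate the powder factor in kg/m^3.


0.1463 kg/m^3

Powder factor = explosive mass / rock volume
= 406 / 2776
= 0.1463 kg/m^3


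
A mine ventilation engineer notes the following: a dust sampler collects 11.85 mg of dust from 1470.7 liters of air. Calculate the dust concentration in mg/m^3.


Convert liters to m^3: 1 m^3 = 1000 L
Concentration = mass / volume * 1000
= 11.85 / 1470.7 * 1000
= 0.008057387639 * 1000
= 8.0574 mg/m^3

8.0574 mg/m^3


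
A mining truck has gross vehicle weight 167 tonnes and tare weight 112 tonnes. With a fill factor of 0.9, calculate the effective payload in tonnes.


Maximum payload = gross - tare
= 167 - 112 = 55 tonnes
Effective payload = max payload * fill factor
= 55 * 0.9
= 49.5 tonnes

49.5 tonnes


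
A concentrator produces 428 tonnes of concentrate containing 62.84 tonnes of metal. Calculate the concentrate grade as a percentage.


Grade = (metal in concentrate / concentrate mass) * 100
= (62.84 / 428) * 100
= 0.1468224299 * 100
= 14.6822%

14.6822%


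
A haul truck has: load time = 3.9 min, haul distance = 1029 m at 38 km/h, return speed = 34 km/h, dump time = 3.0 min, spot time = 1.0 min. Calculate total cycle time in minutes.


11.3406 min

Convert haul speed to m/min: 38 * 1000/60 = 633.3333333 m/min
Haul time = 1029 / 633.3333333 = 1.624736842 min
Convert return speed to m/min: 34 * 1000/60 = 566.6666667 m/min
Return time = 1029 / 566.6666667 = 1.815882353 min
Total cycle time:
= 3.9 + 1.624736842 + 3.0 + 1.815882353 + 1.0
= 11.3406 min


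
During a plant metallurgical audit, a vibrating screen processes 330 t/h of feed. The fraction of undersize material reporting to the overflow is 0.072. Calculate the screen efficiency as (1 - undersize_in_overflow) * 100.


92.8%

Screen efficiency = (1 - fraction of undersize in overflow) * 100
= (1 - 0.072) * 100
= 0.928 * 100
= 92.8%


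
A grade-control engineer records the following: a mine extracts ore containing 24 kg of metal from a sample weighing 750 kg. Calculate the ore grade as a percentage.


Ore grade = (metal mass / ore mass) * 100
= (24 / 750) * 100
= 0.032 * 100
= 3.2%

3.2%


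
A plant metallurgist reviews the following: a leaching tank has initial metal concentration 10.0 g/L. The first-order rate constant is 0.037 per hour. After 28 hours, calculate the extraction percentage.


Compute the exponent:
-k * t = -0.037 * 28 = -1.036
Remaining concentration:
C = 10.0 * exp(-1.036)
= 10.0 * 0.3548713321
= 3.548713321 g/L
Extracted = 10.0 - 3.548713321 = 6.451286679 g/L
Extraction % = 6.451286679 / 10.0 * 100
= 64.5129%

64.5129%


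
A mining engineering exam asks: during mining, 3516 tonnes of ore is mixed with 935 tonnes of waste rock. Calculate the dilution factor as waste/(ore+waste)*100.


21.0065%

Total material = ore + waste
= 3516 + 935 = 4451 tonnes
Dilution = waste / total * 100
= 935 / 4451 * 100
= 0.2100651539 * 100
= 21.0065%


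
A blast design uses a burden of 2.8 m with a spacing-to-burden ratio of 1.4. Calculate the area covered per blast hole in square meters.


First, find the spacing:
Spacing = burden * ratio = 2.8 * 1.4
= 3.92 m
Then, calculate the area:
Area = burden * spacing = 2.8 * 3.92
= 10.976 m^2

10.976 m^2


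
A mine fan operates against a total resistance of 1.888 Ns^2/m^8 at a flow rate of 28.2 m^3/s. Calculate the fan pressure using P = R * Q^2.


1501.4131 Pa

Compute Q^2:
Q^2 = 28.2^2 = 795.24
Compute pressure:
P = R * Q^2 = 1.888 * 795.24
= 1501.4131 Pa


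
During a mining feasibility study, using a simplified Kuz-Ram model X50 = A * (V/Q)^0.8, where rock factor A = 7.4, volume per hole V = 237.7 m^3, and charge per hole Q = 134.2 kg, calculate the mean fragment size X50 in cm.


Compute V/Q:
V/Q = 237.7 / 134.2 = 1.77123696
Raise to the power 0.8:
(V/Q)^0.8 = 1.77123696^0.8 = 1.579869928
Multiply by A:
X50 = 7.4 * 1.579869928
= 11.691 cm

11.691 cm


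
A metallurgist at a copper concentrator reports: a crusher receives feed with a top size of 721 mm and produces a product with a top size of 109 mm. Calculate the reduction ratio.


6.6147

Reduction ratio = feed size / product size
= 721 / 109
= 6.6147


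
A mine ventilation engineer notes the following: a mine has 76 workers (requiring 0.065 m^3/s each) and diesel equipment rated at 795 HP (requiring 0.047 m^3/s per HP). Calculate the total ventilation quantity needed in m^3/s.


Airflow for workers:
Q_people = 76 * 0.065 = 4.94 m^3/s
Airflow for diesel equipment:
Q_diesel = 795 * 0.047 = 37.365 m^3/s
Total ventilation:
Q_total = 4.94 + 37.365
= 42.305 m^3/s

42.305 m^3/s


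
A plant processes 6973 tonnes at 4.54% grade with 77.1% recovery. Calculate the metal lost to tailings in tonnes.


72.4955 tonnes

Total metal in feed:
= 6973 * 4.54 / 100 = 316.5742 tonnes
Metal recovered:
= 316.5742 * 77.1 / 100 = 244.0787082 tonnes
Metal lost to tailings:
= 316.5742 - 244.0787082
= 72.4955 tonnes


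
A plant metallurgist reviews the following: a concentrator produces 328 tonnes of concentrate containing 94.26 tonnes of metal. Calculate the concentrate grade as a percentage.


28.7378%

Grade = (metal in concentrate / concentrate mass) * 100
= (94.26 / 328) * 100
= 0.2873780488 * 100
= 28.7378%


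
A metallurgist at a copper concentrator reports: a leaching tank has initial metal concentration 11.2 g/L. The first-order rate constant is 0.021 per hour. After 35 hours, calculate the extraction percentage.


Compute the exponent:
-k * t = -0.021 * 35 = -0.735
Remaining concentration:
C = 11.2 * exp(-0.735)
= 11.2 * 0.479505459
= 5.370461141 g/L
Extracted = 11.2 - 5.370461141 = 5.829538859 g/L
Extraction % = 5.829538859 / 11.2 * 100
= 52.0495%

52.0495%


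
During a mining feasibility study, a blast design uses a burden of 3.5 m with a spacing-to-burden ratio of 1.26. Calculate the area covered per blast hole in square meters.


First, find the spacing:
Spacing = burden * ratio = 3.5 * 1.26
= 4.41 m
Then, calculate the area:
Area = burden * spacing = 3.5 * 4.41
= 15.435 m^2

15.435 m^2


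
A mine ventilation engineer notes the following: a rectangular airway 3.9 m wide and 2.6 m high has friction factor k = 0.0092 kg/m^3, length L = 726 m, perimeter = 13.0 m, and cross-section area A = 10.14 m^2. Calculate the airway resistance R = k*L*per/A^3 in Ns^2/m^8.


0.0833 Ns^2/m^8

Compute the numerator:
k * L * per = 0.0092 * 726 * 13.0
= 86.8296
Compute the denominator:
A^3 = 10.14^3 = 1042.590744
Resistance:
R = 86.8296 / 1042.590744
= 0.0833 Ns^2/m^8


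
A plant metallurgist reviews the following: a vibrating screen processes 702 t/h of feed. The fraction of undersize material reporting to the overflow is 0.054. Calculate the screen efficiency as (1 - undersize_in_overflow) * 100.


94.6%

Screen efficiency = (1 - fraction of undersize in overflow) * 100
= (1 - 0.054) * 100
= 0.946 * 100
= 94.6%


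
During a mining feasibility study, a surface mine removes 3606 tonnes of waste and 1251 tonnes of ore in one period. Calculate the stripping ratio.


2.8825

Stripping ratio = waste tonnage / ore tonnage
= 3606 / 1251
= 2.8825


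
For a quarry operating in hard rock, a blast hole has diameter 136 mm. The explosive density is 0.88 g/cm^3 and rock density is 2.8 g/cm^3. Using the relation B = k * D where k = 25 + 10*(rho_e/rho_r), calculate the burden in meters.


First, compute k:
rho_e / rho_r = 0.88 / 2.8 = 0.3142857143
k = 25 + 10 * 0.3142857143 = 28.14285714
Then, compute burden:
B = k * D / 1000 = 28.14285714 * 136 / 1000
= 3827.428571 / 1000
= 3.8274 m

3.8274 m


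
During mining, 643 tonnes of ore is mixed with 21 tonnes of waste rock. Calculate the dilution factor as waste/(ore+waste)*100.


3.1627%

Total material = ore + waste
= 643 + 21 = 664 tonnes
Dilution = waste / total * 100
= 21 / 664 * 100
= 0.03162650602 * 100
= 3.1627%


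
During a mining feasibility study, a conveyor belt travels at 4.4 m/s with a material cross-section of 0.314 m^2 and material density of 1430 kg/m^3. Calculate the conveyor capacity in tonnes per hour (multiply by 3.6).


7112.4768 t/h

Volumetric flow = speed * area
= 4.4 * 0.314 = 1.3816 m^3/s
Mass flow = volumetric * density
= 1.3816 * 1430 = 1975.688 kg/s
Convert to t/h: multiply by 3.6
Capacity = 1975.688 * 3.6
= 7112.4768 t/h


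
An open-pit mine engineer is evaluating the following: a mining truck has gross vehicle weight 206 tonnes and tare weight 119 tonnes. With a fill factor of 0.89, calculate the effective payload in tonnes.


77.43 tonnes

Maximum payload = gross - tare
= 206 - 119 = 87 tonnes
Effective payload = max payload * fill factor
= 87 * 0.89
= 77.43 tonnes


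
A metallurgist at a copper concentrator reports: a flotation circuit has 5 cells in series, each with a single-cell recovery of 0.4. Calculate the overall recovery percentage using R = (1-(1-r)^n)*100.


92.224%

Complement of single-cell recovery:
1 - r = 1 - 0.4 = 0.6
Raise to power n:
(1 - r)^5 = 0.6^5 = 0.07776
Overall recovery:
R = (1 - 0.07776) * 100
= 92.224%


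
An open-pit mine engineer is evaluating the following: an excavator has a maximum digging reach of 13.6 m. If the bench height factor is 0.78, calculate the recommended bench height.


10.608 m

Bench height = reach * factor
= 13.6 * 0.78
= 10.608 m


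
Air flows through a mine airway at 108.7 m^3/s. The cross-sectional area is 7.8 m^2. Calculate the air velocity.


Velocity = flow rate / cross-sectional area
= 108.7 / 7.8
= 13.9359 m/s

13.9359 m/s


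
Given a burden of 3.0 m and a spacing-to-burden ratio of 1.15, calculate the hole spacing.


3.45 m

Spacing = burden * ratio
= 3.0 * 1.15
= 3.45 m


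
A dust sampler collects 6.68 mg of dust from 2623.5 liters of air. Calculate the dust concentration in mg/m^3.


2.5462 mg/m^3

Convert liters to m^3: 1 m^3 = 1000 L
Concentration = mass / volume * 1000
= 6.68 / 2623.5 * 1000
= 0.002546216886 * 1000
= 2.5462 mg/m^3


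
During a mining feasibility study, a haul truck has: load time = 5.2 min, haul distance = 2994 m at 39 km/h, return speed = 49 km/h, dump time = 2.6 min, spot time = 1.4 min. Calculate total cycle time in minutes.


Convert haul speed to m/min: 39 * 1000/60 = 650 m/min
Haul time = 2994 / 650 = 4.606153846 min
Convert return speed to m/min: 49 * 1000/60 = 816.6666667 m/min
Return time = 2994 / 816.6666667 = 3.666122449 min
Total cycle time:
= 5.2 + 4.606153846 + 2.6 + 3.666122449 + 1.4
= 17.4723 min

17.4723 min


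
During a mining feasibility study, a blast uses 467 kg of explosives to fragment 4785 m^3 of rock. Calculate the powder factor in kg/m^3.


Powder factor = explosive mass / rock volume
= 467 / 4785
= 0.0976 kg/m^3

0.0976 kg/m^3


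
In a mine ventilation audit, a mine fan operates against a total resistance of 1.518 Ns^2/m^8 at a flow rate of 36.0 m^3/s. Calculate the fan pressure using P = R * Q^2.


Compute Q^2:
Q^2 = 36.0^2 = 1296.0
Compute pressure:
P = R * Q^2 = 1.518 * 1296.0
= 1967.328 Pa

1967.328 Pa


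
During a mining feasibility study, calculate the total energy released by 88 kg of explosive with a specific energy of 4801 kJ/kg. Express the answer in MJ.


422.488 MJ

Energy = mass * specific_energy / 1000
= 88 * 4801 / 1000
= 422488 / 1000
= 422.488 MJ


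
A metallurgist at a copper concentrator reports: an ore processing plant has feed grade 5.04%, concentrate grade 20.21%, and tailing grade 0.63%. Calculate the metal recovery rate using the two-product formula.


90.3154%

Using the two-product formula:
R = 100 * c * (f - t) / (f * (c - t))
Numerator = 100 * 20.21 * (5.04 - 0.63)
= 100 * 20.21 * 4.41
= 8912.61
Denominator = 5.04 * (20.21 - 0.63)
= 5.04 * 19.58
= 98.6832
R = 8912.61 / 98.6832
= 90.3154%


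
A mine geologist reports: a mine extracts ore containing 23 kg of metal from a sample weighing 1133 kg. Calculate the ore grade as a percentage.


Ore grade = (metal mass / ore mass) * 100
= (23 / 1133) * 100
= 0.02030008826 * 100
= 2.03%

2.03%


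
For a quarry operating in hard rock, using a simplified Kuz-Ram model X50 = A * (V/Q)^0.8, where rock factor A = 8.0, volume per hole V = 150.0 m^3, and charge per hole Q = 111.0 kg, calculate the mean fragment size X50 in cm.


10.179 cm

Compute V/Q:
V/Q = 150.0 / 111.0 = 1.351351351
Raise to the power 0.8:
(V/Q)^0.8 = 1.351351351^0.8 = 1.272373526
Multiply by A:
X50 = 8.0 * 1.272373526
= 10.179 cm


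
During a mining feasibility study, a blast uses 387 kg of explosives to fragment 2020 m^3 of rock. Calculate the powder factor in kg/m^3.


0.1916 kg/m^3

Powder factor = explosive mass / rock volume
= 387 / 2020
= 0.1916 kg/m^3


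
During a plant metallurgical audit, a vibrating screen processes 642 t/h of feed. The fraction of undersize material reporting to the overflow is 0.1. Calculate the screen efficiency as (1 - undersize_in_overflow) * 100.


90.0%

Screen efficiency = (1 - fraction of undersize in overflow) * 100
= (1 - 0.1) * 100
= 0.9 * 100
= 90.0%


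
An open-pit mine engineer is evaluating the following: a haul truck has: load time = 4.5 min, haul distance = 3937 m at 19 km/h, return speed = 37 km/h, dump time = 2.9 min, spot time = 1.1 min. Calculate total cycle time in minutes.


Convert haul speed to m/min: 19 * 1000/60 = 316.6666667 m/min
Haul time = 3937 / 316.6666667 = 12.43263158 min
Convert return speed to m/min: 37 * 1000/60 = 616.6666667 m/min
Return time = 3937 / 616.6666667 = 6.384324324 min
Total cycle time:
= 4.5 + 12.43263158 + 2.9 + 6.384324324 + 1.1
= 27.317 min

27.317 min


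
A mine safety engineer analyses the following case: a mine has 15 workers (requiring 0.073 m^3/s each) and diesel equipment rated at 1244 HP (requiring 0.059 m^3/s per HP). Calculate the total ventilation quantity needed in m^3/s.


Airflow for workers:
Q_people = 15 * 0.073 = 1.095 m^3/s
Airflow for diesel equipment:
Q_diesel = 1244 * 0.059 = 73.396 m^3/s
Total ventilation:
Q_total = 1.095 + 73.396
= 74.491 m^3/s

74.491 m^3/s


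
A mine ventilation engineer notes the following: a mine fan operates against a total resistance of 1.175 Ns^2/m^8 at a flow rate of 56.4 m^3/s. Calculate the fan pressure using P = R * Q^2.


Compute Q^2:
Q^2 = 56.4^2 = 3180.96
Compute pressure:
P = R * Q^2 = 1.175 * 3180.96
= 3737.628 Pa

3737.628 Pa


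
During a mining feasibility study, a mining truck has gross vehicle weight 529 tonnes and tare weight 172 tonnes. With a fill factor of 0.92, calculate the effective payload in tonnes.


328.44 tonnes

Maximum payload = gross - tare
= 529 - 172 = 357 tonnes
Effective payload = max payload * fill factor
= 357 * 0.92
= 328.44 tonnes


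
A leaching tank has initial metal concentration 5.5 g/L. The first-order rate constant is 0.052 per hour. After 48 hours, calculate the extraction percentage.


91.7586%

Compute the exponent:
-k * t = -0.052 * 48 = -2.496
Remaining concentration:
C = 5.5 * exp(-2.496)
= 5.5 * 0.08241399617
= 0.453276979 g/L
Extracted = 5.5 - 0.453276979 = 5.046723021 g/L
Extraction % = 5.046723021 / 5.5 * 100
= 91.7586%


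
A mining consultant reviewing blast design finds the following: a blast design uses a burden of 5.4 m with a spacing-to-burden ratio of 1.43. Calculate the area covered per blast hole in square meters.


41.6988 m^2

First, find the spacing:
Spacing = burden * ratio = 5.4 * 1.43
= 7.722 m
Then, calculate the area:
Area = burden * spacing = 5.4 * 7.722
= 41.6988 m^2


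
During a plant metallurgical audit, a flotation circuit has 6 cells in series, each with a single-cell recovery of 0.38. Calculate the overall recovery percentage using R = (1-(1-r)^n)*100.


94.32%

Complement of single-cell recovery:
1 - r = 1 - 0.38 = 0.62
Raise to power n:
(1 - r)^6 = 0.62^6 = 0.05680023558
Overall recovery:
R = (1 - 0.05680023558) * 100
= 94.32%


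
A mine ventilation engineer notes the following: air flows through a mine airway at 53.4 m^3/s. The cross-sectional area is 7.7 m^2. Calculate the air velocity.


Velocity = flow rate / cross-sectional area
= 53.4 / 7.7
= 6.9351 m/s

6.9351 m/s


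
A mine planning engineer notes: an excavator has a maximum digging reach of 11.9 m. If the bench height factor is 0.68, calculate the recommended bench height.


Bench height = reach * factor
= 11.9 * 0.68
= 8.092 m

8.092 m


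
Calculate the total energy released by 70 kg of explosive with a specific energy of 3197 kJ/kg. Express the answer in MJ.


Energy = mass * specific_energy / 1000
= 70 * 3197 / 1000
= 223790 / 1000
= 223.79 MJ

223.79 MJ


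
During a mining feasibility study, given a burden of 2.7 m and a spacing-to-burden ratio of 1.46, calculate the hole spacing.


Spacing = burden * ratio
= 2.7 * 1.46
= 3.942 m

3.942 m


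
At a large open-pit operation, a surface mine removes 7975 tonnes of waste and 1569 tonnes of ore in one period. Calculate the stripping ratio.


Stripping ratio = waste tonnage / ore tonnage
= 7975 / 1569
= 5.0829

5.0829


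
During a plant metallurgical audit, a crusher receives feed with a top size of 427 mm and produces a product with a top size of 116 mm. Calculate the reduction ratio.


3.681

Reduction ratio = feed size / product size
= 427 / 116
= 3.681


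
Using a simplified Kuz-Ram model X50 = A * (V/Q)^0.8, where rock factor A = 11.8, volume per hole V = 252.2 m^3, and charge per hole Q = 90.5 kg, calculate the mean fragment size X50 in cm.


Compute V/Q:
V/Q = 252.2 / 90.5 = 2.786740331
Raise to the power 0.8:
(V/Q)^0.8 = 2.786740331^0.8 = 2.270268391
Multiply by A:
X50 = 11.8 * 2.270268391
= 26.7892 cm

26.7892 cm


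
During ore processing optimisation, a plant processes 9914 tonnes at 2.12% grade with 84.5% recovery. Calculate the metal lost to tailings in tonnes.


32.5774 tonnes

Total metal in feed:
= 9914 * 2.12 / 100 = 210.1768 tonnes
Metal recovered:
= 210.1768 * 84.5 / 100 = 177.599396 tonnes
Metal lost to tailings:
= 210.1768 - 177.599396
= 32.5774 tonnes


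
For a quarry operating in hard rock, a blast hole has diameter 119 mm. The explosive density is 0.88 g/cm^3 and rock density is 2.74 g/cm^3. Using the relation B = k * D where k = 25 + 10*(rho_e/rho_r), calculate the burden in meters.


First, compute k:
rho_e / rho_r = 0.88 / 2.74 = 0.3211678832
k = 25 + 10 * 0.3211678832 = 28.21167883
Then, compute burden:
B = k * D / 1000 = 28.21167883 * 119 / 1000
= 3357.189781 / 1000
= 3.3572 m

3.3572 m


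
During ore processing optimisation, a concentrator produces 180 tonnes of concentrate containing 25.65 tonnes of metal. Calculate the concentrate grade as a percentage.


14.25%

Grade = (metal in concentrate / concentrate mass) * 100
= (25.65 / 180) * 100
= 0.1425 * 100
= 14.25%


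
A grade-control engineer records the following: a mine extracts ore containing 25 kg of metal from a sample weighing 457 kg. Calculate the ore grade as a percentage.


5.4705%

Ore grade = (metal mass / ore mass) * 100
= (25 / 457) * 100
= 0.05470459519 * 100
= 5.4705%


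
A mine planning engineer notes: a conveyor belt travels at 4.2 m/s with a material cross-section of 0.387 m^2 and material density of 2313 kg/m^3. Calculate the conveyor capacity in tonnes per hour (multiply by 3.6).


Volumetric flow = speed * area
= 4.2 * 0.387 = 1.6254 m^3/s
Mass flow = volumetric * density
= 1.6254 * 2313 = 3759.5502 kg/s
Convert to t/h: multiply by 3.6
Capacity = 3759.5502 * 3.6
= 13534.3807 t/h

13534.3807 t/h


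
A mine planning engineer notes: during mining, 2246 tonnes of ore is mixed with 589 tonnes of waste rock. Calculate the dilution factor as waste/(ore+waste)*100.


Total material = ore + waste
= 2246 + 589 = 2835 tonnes
Dilution = waste / total * 100
= 589 / 2835 * 100
= 0.2077601411 * 100
= 20.776%

20.776%


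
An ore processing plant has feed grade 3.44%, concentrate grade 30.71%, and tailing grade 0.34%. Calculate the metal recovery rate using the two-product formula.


91.1252%

Using the two-product formula:
R = 100 * c * (f - t) / (f * (c - t))
Numerator = 100 * 30.71 * (3.44 - 0.34)
= 100 * 30.71 * 3.1
= 9520.1
Denominator = 3.44 * (30.71 - 0.34)
= 3.44 * 30.37
= 104.4728
R = 9520.1 / 104.4728
= 91.1252%


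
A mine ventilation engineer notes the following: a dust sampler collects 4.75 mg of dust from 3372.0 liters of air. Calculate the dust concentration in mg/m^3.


1.4087 mg/m^3

Convert liters to m^3: 1 m^3 = 1000 L
Concentration = mass / volume * 1000
= 4.75 / 3372.0 * 1000
= 0.001408659549 * 1000
= 1.4087 mg/m^3


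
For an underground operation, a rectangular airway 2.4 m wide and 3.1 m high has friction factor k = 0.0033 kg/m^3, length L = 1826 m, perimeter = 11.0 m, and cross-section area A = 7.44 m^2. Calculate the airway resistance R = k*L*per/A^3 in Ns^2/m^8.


0.1609 Ns^2/m^8

Compute the numerator:
k * L * per = 0.0033 * 1826 * 11.0
= 66.2838
Compute the denominator:
A^3 = 7.44^3 = 411.830784
Resistance:
R = 66.2838 / 411.830784
= 0.1609 Ns^2/m^8


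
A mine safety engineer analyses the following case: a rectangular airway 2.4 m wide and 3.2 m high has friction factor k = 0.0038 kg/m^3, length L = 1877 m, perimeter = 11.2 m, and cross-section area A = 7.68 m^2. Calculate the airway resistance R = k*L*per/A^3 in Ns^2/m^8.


Compute the numerator:
k * L * per = 0.0038 * 1877 * 11.2
= 79.88512
Compute the denominator:
A^3 = 7.68^3 = 452.984832
Resistance:
R = 79.88512 / 452.984832
= 0.1764 Ns^2/m^8

0.1764 Ns^2/m^8


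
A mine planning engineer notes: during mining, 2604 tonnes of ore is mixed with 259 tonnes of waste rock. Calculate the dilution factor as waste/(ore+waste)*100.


Total material = ore + waste
= 2604 + 259 = 2863 tonnes
Dilution = waste / total * 100
= 259 / 2863 * 100
= 0.09046454768 * 100
= 9.0465%

9.0465%


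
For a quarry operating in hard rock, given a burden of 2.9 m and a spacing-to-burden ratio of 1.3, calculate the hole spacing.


Spacing = burden * ratio
= 2.9 * 1.3
= 3.77 m

3.77 m


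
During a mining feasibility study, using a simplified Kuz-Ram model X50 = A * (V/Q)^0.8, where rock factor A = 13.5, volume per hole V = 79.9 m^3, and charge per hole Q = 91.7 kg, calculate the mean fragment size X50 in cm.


Compute V/Q:
V/Q = 79.9 / 91.7 = 0.8713195202
Raise to the power 0.8:
(V/Q)^0.8 = 0.8713195202^0.8 = 0.8956574752
Multiply by A:
X50 = 13.5 * 0.8956574752
= 12.0914 cm

12.0914 cm


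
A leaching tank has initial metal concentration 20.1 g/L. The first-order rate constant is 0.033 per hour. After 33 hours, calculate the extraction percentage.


66.3447%

Compute the exponent:
-k * t = -0.033 * 33 = -1.089
Remaining concentration:
C = 20.1 * exp(-1.089)
= 20.1 * 0.3365528784
= 6.764712855 g/L
Extracted = 20.1 - 6.764712855 = 13.33528714 g/L
Extraction % = 13.33528714 / 20.1 * 100
= 66.3447%


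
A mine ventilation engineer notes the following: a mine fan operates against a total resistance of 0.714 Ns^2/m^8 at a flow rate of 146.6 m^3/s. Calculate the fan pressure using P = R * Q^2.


15344.9738 Pa

Compute Q^2:
Q^2 = 146.6^2 = 21491.56
Compute pressure:
P = R * Q^2 = 0.714 * 21491.56
= 15344.9738 Pa


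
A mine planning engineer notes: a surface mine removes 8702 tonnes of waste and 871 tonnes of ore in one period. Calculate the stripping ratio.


Stripping ratio = waste tonnage / ore tonnage
= 8702 / 871
= 9.9908

9.9908


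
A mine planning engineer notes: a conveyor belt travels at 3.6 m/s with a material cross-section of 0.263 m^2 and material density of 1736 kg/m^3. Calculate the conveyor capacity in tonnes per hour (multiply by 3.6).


5917.1213 t/h

Volumetric flow = speed * area
= 3.6 * 0.263 = 0.9468 m^3/s
Mass flow = volumetric * density
= 0.9468 * 1736 = 1643.6448 kg/s
Convert to t/h: multiply by 3.6
Capacity = 1643.6448 * 3.6
= 5917.1213 t/h


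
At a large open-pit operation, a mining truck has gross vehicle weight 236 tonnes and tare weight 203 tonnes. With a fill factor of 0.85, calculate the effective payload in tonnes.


Maximum payload = gross - tare
= 236 - 203 = 33 tonnes
Effective payload = max payload * fill factor
= 33 * 0.85
= 28.05 tonnes

28.05 tonnes


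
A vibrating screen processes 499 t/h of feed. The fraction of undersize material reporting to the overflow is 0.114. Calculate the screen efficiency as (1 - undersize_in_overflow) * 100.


Screen efficiency = (1 - fraction of undersize in overflow) * 100
= (1 - 0.114) * 100
= 0.886 * 100
= 88.6%

88.6%


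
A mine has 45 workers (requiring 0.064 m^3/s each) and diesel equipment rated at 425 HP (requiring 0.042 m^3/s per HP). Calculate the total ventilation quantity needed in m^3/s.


Airflow for workers:
Q_people = 45 * 0.064 = 2.88 m^3/s
Airflow for diesel equipment:
Q_diesel = 425 * 0.042 = 17.85 m^3/s
Total ventilation:
Q_total = 2.88 + 17.85
= 20.73 m^3/s

20.73 m^3/s


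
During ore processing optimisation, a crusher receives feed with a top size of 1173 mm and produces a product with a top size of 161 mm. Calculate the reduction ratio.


7.2857

Reduction ratio = feed size / product size
= 1173 / 161
= 7.2857


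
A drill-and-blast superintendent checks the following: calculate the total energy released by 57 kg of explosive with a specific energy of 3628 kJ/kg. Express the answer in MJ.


206.796 MJ

Energy = mass * specific_energy / 1000
= 57 * 3628 / 1000
= 206796 / 1000
= 206.796 MJ


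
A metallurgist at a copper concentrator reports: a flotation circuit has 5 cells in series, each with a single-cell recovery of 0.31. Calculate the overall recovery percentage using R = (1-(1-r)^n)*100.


84.3597%

Complement of single-cell recovery:
1 - r = 1 - 0.31 = 0.69
Raise to power n:
(1 - r)^5 = 0.69^5 = 0.1564031349
Overall recovery:
R = (1 - 0.1564031349) * 100
= 84.3597%


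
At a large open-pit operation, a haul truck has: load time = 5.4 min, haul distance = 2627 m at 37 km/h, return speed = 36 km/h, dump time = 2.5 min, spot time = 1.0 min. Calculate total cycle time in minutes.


17.5383 min

Convert haul speed to m/min: 37 * 1000/60 = 616.6666667 m/min
Haul time = 2627 / 616.6666667 = 4.26 min
Convert return speed to m/min: 36 * 1000/60 = 600 m/min
Return time = 2627 / 600 = 4.378333333 min
Total cycle time:
= 5.4 + 4.26 + 2.5 + 4.378333333 + 1.0
= 17.5383 min


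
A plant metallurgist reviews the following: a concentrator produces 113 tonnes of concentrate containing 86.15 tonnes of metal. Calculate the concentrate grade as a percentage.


Grade = (metal in concentrate / concentrate mass) * 100
= (86.15 / 113) * 100
= 0.7623893805 * 100
= 76.2389%

76.2389%


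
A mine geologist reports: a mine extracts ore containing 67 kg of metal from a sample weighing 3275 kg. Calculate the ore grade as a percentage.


Ore grade = (metal mass / ore mass) * 100
= (67 / 3275) * 100
= 0.02045801527 * 100
= 2.0458%

2.0458%


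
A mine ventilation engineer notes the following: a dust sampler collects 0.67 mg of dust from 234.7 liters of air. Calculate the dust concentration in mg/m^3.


2.8547 mg/m^3

Convert liters to m^3: 1 m^3 = 1000 L
Concentration = mass / volume * 1000
= 0.67 / 234.7 * 1000
= 0.002854708138 * 1000
= 2.8547 mg/m^3


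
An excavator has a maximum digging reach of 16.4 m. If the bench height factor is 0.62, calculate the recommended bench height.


10.168 m

Bench height = reach * factor
= 16.4 * 0.62
= 10.168 m


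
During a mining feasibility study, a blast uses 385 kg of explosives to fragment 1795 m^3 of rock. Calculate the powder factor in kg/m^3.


0.2145 kg/m^3

Powder factor = explosive mass / rock volume
= 385 / 1795
= 0.2145 kg/m^3


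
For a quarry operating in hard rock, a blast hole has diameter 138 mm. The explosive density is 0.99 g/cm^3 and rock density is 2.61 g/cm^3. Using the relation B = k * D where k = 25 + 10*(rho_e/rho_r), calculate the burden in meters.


First, compute k:
rho_e / rho_r = 0.99 / 2.61 = 0.3793103448
k = 25 + 10 * 0.3793103448 = 28.79310345
Then, compute burden:
B = k * D / 1000 = 28.79310345 * 138 / 1000
= 3973.448276 / 1000
= 3.9734 m

3.9734 m


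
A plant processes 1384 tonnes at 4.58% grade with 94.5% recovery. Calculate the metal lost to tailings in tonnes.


Total metal in feed:
= 1384 * 4.58 / 100 = 63.3872 tonnes
Metal recovered:
= 63.3872 * 94.5 / 100 = 59.900904 tonnes
Metal lost to tailings:
= 63.3872 - 59.900904
= 3.4863 tonnes

3.4863 tonnes


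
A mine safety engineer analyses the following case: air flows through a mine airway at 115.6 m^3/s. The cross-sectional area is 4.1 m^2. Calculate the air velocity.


28.1951 m/s

Velocity = flow rate / cross-sectional area
= 115.6 / 4.1
= 28.1951 m/s


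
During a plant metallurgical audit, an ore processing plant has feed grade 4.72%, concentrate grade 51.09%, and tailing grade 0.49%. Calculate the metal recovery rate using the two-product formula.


Using the two-product formula:
R = 100 * c * (f - t) / (f * (c - t))
Numerator = 100 * 51.09 * (4.72 - 0.49)
= 100 * 51.09 * 4.23
= 21611.07
Denominator = 4.72 * (51.09 - 0.49)
= 4.72 * 50.6
= 238.832
R = 21611.07 / 238.832
= 90.4865%

90.4865%


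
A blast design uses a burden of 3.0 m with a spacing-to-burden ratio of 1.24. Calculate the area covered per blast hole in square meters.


11.16 m^2

First, find the spacing:
Spacing = burden * ratio = 3.0 * 1.24
= 3.72 m
Then, calculate the area:
Area = burden * spacing = 3.0 * 3.72
= 11.16 m^2


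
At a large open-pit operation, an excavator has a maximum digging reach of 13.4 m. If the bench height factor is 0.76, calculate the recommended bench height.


Bench height = reach * factor
= 13.4 * 0.76
= 10.184 m

10.184 m


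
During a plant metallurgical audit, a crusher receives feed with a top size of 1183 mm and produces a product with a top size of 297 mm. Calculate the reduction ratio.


3.9832

Reduction ratio = feed size / product size
= 1183 / 297
= 3.9832


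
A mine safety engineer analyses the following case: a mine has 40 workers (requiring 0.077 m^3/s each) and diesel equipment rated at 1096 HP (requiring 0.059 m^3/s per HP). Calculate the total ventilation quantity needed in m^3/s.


67.744 m^3/s

Airflow for workers:
Q_people = 40 * 0.077 = 3.08 m^3/s
Airflow for diesel equipment:
Q_diesel = 1096 * 0.059 = 64.664 m^3/s
Total ventilation:
Q_total = 3.08 + 64.664
= 67.744 m^3/s


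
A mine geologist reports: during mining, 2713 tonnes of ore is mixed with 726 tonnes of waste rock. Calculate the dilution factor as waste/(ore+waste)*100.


Total material = ore + waste
= 2713 + 726 = 3439 tonnes
Dilution = waste / total * 100
= 726 / 3439 * 100
= 0.2111078802 * 100
= 21.1108%

21.1108%
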